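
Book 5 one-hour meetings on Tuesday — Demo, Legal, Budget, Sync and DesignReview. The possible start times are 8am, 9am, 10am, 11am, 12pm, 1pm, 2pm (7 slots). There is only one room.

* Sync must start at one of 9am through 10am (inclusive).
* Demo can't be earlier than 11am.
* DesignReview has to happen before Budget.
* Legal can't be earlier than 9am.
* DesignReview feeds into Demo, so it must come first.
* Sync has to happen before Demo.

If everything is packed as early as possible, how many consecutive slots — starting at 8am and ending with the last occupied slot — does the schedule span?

5

The precedence chain requires at least 2 distinct slots.
With at most 1 per slot and 5 meetings, at least 5 slots are needed.
Demo can't be placed before 11am — that is slot 4 counting from 8am — so the schedule must run through at least 4 slots.
5 works (last occupied slot: 12pm): for example Legal in 10am; Budget in 12pm; DesignReview in 8am; Sync in 9am; Demo in 11am.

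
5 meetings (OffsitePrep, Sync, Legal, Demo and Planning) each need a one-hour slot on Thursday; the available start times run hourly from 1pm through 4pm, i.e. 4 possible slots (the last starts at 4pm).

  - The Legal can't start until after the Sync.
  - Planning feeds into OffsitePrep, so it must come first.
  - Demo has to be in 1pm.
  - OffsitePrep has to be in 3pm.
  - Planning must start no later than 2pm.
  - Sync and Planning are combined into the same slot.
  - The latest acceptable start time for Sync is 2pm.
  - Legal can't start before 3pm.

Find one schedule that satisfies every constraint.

Sync -> 1pm; Legal -> 3pm; Planning -> 1pm; Demo -> 1pm; OffsitePrep -> 3pm

Checking: Planning(1pm) before OffsitePrep(3pm); Sync(1pm) before Legal(3pm); Sync = Planning = 1pm; Sync=1pm in [1pm,2pm]; Legal=3pm in [3pm,4pm]; Planning=1pm in [1pm,2pm]; Demo=1pm in [1pm,1pm]; OffsitePrep=3pm in [3pm,3pm].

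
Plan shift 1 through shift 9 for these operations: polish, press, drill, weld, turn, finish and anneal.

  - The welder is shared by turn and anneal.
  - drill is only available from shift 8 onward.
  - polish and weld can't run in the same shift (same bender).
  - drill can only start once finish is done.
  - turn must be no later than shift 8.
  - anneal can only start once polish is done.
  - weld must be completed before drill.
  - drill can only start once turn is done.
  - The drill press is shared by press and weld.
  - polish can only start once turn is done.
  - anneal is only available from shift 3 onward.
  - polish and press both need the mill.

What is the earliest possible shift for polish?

shift 2

Precedence pushes polish to at least shift 2; downstream work caps polish at shift 8.
polish at shift 2 is achievable: turn in shift 1; weld in shift 1; finish in shift 1; press in shift 3; polish in shift 2; drill in shift 8; anneal in shift 3.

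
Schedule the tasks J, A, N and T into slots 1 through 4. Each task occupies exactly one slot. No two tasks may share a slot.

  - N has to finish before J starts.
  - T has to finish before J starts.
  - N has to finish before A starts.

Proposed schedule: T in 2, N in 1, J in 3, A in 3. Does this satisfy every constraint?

No. No two tasks may share a slot is not satisfied.

N has to finish before J starts — holds.
No two tasks may share a slot — violated.
T has to finish before J starts — holds.
N has to finish before A starts — holds.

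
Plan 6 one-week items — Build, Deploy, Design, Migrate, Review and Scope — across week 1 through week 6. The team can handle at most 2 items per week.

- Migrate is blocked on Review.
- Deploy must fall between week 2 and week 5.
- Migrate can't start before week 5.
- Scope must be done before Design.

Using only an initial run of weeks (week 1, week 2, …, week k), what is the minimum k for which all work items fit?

5 weeks

The precedence chain requires at least 2 distinct weeks.
With at most 2 per week and 6 work items, at least 3 weeks are needed.
Migrate can't be placed before week 5, so the schedule must run through at least week 5.
5 works (last occupied week: week 5): for example Scope in week 1, Design in week 2, Review in week 1, Deploy in week 2, Migrate in week 5, Build in week 3.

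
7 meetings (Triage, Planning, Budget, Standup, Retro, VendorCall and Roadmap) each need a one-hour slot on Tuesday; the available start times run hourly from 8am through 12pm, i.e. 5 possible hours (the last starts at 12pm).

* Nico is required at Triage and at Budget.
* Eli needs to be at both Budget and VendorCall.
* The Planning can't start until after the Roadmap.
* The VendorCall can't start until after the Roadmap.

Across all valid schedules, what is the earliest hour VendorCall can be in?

9am

Precedence pushes VendorCall to at least 9am.
VendorCall at 9am is achievable: Planning=9am, Budget=10am, Standup=8am, Roadmap=8am, Triage=8am, VendorCall=9am, Retro=8am.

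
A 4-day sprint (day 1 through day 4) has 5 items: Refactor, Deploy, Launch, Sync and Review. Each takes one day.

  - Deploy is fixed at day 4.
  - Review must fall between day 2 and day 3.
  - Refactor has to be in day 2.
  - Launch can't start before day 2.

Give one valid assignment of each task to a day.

Review -> day 2, Deploy -> day 4, Sync -> day 1, Launch -> day 2, Refactor -> day 2

Checking: Refactor=day 2 in [day 2,day 2]; Deploy=day 4 in [day 4,day 4]; Launch=day 2 in [day 2,day 4]; Review=day 2 in [day 2,day 3].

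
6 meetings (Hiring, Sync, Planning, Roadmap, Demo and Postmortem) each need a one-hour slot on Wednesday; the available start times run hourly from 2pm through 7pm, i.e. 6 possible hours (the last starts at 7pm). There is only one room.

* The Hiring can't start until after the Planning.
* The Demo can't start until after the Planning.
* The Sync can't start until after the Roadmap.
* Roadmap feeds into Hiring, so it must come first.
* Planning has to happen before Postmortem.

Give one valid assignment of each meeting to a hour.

Roadmap -> 3pm; Postmortem -> 7pm; Planning -> 2pm; Demo -> 6pm; Hiring -> 4pm; Sync -> 5pm

Checking: Roadmap(3pm) before Hiring(4pm); Planning(2pm) before Postmortem(7pm); Roadmap(3pm) before Sync(5pm); Planning(2pm) before Demo(6pm); Planning(2pm) before Hiring(4pm); max 1 per hour (cap 1).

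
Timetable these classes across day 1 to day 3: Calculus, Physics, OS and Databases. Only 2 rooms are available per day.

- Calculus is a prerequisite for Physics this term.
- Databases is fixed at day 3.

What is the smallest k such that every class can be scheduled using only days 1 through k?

3

The precedence chain requires at least 2 distinct days.
With at most 2 per day and 4 classes, at least 2 days are needed.
Databases can't be placed before day 3, so the schedule must run through at least day 3.
3 works (last occupied day: day 3): for example Calculus -> day 1, Databases -> day 3, OS -> day 1, Physics -> day 2.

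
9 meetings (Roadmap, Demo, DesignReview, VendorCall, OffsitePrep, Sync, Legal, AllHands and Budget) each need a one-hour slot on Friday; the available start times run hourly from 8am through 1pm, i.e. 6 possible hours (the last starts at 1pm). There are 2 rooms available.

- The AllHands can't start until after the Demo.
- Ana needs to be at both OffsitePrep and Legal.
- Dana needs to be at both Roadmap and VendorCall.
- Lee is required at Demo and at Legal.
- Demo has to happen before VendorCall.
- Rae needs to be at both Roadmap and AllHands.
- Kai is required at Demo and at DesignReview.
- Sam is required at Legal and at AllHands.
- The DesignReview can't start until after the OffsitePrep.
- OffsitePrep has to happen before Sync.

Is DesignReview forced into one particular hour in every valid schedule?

No

DesignReview can be 9am (e.g. AllHands=10am; Legal=11am; VendorCall=9am; Demo=8am; Roadmap=11am; Budget=12pm; OffsitePrep=8am; DesignReview=9am; Sync=10am) or 10am (e.g. Legal=11am, OffsitePrep=8am, Budget=12pm, AllHands=10am, VendorCall=9am, Roadmap=11am, Sync=9am, Demo=8am, DesignReview=10am).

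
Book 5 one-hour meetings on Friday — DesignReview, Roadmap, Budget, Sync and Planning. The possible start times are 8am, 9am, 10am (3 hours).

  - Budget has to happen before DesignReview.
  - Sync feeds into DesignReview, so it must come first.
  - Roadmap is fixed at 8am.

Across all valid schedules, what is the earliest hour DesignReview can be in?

Precedence pushes DesignReview to at least 9am.
DesignReview at 9am is achievable: Roadmap in 8am; Budget in 8am; Planning in 8am; Sync in 8am; DesignReview in 9am.

9am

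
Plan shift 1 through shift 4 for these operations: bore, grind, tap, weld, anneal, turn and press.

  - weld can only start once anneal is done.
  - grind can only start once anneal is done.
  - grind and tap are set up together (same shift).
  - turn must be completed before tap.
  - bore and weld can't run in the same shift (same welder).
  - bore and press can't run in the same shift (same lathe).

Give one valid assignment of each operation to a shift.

anneal -> shift 1, press -> shift 2, grind -> shift 2, tap -> shift 2, bore -> shift 1, weld -> shift 2, turn -> shift 1

Checking: anneal(shift 1) before weld(shift 2); turn(shift 1) before tap(shift 2); anneal(shift 1) before grind(shift 2); bore(shift 1) != weld(shift 2); bore(shift 1) != press(shift 2); grind = tap = shift 2.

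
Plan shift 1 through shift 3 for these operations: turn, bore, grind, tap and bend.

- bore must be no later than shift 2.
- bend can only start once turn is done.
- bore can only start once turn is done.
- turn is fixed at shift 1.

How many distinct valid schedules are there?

18

Splitting on grind: it can be shift 1 (6), shift 2 (6), shift 3 (6). Listing each branch's schedules as (turn, bore, tap, bend) by shift number:
grind=shift 1: (1,2,1,2) (1,2,1,3) (1,2,2,2) (1,2,2,3) (1,2,3,2) (1,2,3,3) — 6.
grind=shift 2: (1,2,1,2) (1,2,1,3) (1,2,2,2) (1,2,2,3) (1,2,3,2) (1,2,3,3) — 6.
grind=shift 3: (1,2,1,2) (1,2,1,3) (1,2,2,2) (1,2,2,3) (1,2,3,2) (1,2,3,3) — 6.
Summing: 6 + 6 + 6 = 18.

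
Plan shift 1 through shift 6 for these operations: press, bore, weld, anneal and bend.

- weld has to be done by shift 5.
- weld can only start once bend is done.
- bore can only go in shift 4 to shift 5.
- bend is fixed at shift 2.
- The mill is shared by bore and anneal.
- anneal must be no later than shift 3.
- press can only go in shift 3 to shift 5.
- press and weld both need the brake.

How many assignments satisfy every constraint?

Splitting on press: it can be shift 3 (12), shift 4 (12), shift 5 (12). Listing each branch's schedules as (bore, weld, anneal, bend) by shift number:
press=shift 3: (4,4,1,2) (4,4,2,2) (4,4,3,2) (4,5,1,2) (4,5,2,2) (4,5,3,2) (5,4,1,2) (5,4,2,2) (5,4,3,2) (5,5,1,2) (5,5,2,2) (5,5,3,2) — 12.
press=shift 4: (4,3,1,2) (4,3,2,2) (4,3,3,2) (4,5,1,2) (4,5,2,2) (4,5,3,2) (5,3,1,2) (5,3,2,2) (5,3,3,2) (5,5,1,2) (5,5,2,2) (5,5,3,2) — 12.
press=shift 5: (4,3,1,2) (4,3,2,2) (4,3,3,2) (4,4,1,2) (4,4,2,2) (4,4,3,2) (5,3,1,2) (5,3,2,2) (5,3,3,2) (5,4,1,2) (5,4,2,2) (5,4,3,2) — 12.
Summing: 12 + 12 + 12 = 36.

36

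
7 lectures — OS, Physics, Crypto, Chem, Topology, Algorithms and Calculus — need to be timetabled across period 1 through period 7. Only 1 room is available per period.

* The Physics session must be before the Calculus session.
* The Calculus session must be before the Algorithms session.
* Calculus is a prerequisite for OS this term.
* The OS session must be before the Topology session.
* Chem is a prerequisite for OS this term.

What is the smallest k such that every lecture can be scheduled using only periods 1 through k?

The precedence chain requires at least 4 distinct periods.
With at most 1 per period and 7 lectures, at least 7 periods are needed.
7 works (last occupied period: period 7): for example OS in period 4; Calculus in period 2; Physics in period 1; Algorithms in period 6; Topology in period 5; Chem in period 3; Crypto in period 7.

7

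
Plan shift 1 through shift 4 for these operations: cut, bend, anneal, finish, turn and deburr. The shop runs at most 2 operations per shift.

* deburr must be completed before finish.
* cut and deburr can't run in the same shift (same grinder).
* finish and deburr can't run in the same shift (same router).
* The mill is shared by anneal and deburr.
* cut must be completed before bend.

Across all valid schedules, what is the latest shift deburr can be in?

shift 3

Downstream work caps deburr at shift 3.
deburr at shift 3 is achievable: turn in shift 2, bend in shift 2, finish in shift 4, anneal in shift 1, cut in shift 1, deburr in shift 3.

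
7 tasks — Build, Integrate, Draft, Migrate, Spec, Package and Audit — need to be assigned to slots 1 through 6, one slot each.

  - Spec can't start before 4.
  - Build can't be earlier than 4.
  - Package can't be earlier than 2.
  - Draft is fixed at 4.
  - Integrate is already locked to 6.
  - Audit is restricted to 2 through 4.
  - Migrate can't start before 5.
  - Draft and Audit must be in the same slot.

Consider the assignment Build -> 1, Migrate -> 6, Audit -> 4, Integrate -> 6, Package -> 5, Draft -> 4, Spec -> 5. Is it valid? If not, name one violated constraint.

No — it violates: Build can't be earlier than 4

Audit is restricted to 2 through 4 — holds.
Migrate can't start before 5 — holds.
Integrate is already locked to 6 — holds.
Draft is fixed at 4 — holds.
Package can't be earlier than 2 — holds.
Spec can't start before 4 — holds.
Draft and Audit must be in the same slot — holds.
Build can't be earlier than 4 — violated.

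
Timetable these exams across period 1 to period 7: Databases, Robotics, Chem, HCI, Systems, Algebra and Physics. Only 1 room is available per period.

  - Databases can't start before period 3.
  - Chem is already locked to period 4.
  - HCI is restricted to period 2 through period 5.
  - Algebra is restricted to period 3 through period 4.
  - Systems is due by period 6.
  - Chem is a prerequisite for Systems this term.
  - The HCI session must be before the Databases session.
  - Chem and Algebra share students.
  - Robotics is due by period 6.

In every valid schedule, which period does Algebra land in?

Algebra's window is period 3–period 4.
Chem is fixed at period 4, and Algebra can't share a period with Chem.
So Algebra must be period 3.

period 3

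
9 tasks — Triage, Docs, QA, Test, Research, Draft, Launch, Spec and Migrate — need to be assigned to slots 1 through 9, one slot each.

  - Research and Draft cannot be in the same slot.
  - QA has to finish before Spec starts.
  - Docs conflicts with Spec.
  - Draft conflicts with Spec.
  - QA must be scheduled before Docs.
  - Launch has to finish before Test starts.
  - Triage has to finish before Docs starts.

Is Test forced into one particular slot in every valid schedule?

No

Test can be 2 (e.g. Draft in 2, Spec in 3, Triage in 1, Research in 1, QA in 1, Test in 2, Docs in 2, Launch in 1, Migrate in 1) or 3 (e.g. Draft=2, Research=1, Migrate=1, QA=1, Spec=3, Launch=1, Docs=2, Test=3, Triage=1).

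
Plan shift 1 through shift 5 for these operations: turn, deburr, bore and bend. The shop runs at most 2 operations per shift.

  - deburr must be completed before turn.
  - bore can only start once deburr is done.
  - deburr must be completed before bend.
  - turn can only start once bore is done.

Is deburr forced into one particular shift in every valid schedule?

No

deburr can be shift 1 (e.g. bore=shift 2; bend=shift 2; deburr=shift 1; turn=shift 3) or shift 2 (e.g. bore -> shift 3; turn -> shift 4; deburr -> shift 2; bend -> shift 3).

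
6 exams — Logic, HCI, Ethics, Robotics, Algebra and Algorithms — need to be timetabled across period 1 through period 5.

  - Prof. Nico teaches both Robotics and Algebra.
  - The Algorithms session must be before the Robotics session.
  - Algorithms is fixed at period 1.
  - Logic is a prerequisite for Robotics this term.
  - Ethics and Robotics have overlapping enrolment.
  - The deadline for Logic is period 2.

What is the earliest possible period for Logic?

period 1

Logic's own window allows nothing later than period 2.
Logic at period 1 is achievable: HCI=period 1, Algorithms=period 1, Ethics=period 1, Algebra=period 1, Robotics=period 2, Logic=period 1.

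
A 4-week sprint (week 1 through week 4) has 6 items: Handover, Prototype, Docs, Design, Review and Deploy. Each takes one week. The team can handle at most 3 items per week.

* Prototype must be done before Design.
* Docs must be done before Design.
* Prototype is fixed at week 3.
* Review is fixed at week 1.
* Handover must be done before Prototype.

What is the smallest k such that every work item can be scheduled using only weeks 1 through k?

The precedence chain requires at least 3 distinct weeks.
With at most 3 per week and 6 work items, at least 2 weeks are needed.
Propagating the time windows through the other constraints, Design can't land before week 4, so the schedule must run through at least week 4.
4 works (last occupied week: week 4): for example Review=week 1, Design=week 4, Deploy=week 2, Handover=week 1, Docs=week 1, Prototype=week 3.

4 weeks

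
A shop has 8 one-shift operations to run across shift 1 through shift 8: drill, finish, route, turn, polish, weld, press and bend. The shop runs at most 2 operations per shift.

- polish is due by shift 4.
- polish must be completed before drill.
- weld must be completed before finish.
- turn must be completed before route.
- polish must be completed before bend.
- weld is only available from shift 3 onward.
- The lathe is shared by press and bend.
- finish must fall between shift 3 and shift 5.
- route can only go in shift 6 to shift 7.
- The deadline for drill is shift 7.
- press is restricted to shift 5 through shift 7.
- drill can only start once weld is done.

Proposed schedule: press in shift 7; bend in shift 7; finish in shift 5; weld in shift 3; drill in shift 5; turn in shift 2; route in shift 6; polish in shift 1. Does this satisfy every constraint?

Invalid. The lathe is shared by press and bend.

route can only go in shift 6 to shift 7 — holds.
polish must be completed before bend — holds.
The shop runs at most 2 operations per shift — holds.
drill can only start once weld is done — holds.
polish must be completed before drill — holds.
finish must fall between shift 3 and shift 5 — holds.
press is restricted to shift 5 through shift 7 — holds.
The lathe is shared by press and bend — violated.
turn must be completed before route — holds.
weld must be completed before finish — holds.
weld is only available from shift 3 onward — holds.
The deadline for drill is shift 7 — holds.
polish is due by shift 4 — holds.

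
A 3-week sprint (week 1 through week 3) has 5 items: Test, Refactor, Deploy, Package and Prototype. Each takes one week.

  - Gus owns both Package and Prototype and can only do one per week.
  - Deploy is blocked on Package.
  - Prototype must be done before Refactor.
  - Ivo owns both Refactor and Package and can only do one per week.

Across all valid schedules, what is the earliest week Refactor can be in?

week 3

Precedence pushes Refactor to at least week 2.
Refactor at week 3 is achievable: Refactor in week 3; Test in week 1; Prototype in week 2; Package in week 1; Deploy in week 2.
Nothing earlier works — the conflict constraints rule out every week before week 3.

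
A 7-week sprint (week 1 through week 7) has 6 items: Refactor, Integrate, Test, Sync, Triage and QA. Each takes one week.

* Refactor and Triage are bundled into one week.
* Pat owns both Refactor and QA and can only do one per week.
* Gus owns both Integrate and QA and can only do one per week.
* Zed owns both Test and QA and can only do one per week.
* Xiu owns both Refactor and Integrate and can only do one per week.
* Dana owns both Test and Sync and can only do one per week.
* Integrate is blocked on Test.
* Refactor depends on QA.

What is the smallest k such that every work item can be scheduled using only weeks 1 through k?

3

The precedence chain requires at least 2 distinct weeks.
Could 2 weeks be enough, i.e. nothing placed later than week 2? No: Integrate must come after Test (at week 1 or later) → {week 2}; Test must come before Integrate (at week 2 or earlier) → {week 1}; Refactor must come after QA (at week 1 or later) → {week 2}; QA must come before Refactor (at week 2 or earlier) → {week 1}; QA can't share with Test (week 1) → nothing is left.
So 2 weeks is not enough.
3 works (last occupied week: week 3): for example QA -> week 1; Test -> week 2; Sync -> week 1; Triage -> week 2; Integrate -> week 3; Refactor -> week 2.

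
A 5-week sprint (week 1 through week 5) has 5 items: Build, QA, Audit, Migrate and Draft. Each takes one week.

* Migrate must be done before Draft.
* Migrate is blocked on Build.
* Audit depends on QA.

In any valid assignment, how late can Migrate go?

week 4

Precedence pushes Migrate to at least week 2; downstream work caps Migrate at week 4.
Migrate at week 4 is achievable: QA in week 1, Migrate in week 4, Draft in week 5, Build in week 1, Audit in week 2.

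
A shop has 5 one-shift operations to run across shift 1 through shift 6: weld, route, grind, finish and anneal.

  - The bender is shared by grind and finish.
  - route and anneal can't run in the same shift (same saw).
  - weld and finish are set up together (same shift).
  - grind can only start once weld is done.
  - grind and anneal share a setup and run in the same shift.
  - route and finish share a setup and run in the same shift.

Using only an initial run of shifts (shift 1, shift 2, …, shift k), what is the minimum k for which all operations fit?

The precedence chain requires at least 2 distinct shifts.
2 works (last occupied shift: shift 2): for example finish in shift 1, anneal in shift 2, grind in shift 2, weld in shift 1, route in shift 1.

2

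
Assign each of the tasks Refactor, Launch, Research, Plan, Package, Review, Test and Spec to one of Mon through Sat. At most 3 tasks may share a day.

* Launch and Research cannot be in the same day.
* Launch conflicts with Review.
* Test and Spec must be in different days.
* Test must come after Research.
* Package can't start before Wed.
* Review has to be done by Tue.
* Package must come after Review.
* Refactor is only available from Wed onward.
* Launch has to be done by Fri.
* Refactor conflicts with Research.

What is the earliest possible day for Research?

Downstream work caps Research at Fri.
Research at Mon is achievable: Refactor -> Wed; Spec -> Wed; Research -> Mon; Package -> Wed; Test -> Tue; Plan -> Mon; Review -> Mon; Launch -> Tue.

Mon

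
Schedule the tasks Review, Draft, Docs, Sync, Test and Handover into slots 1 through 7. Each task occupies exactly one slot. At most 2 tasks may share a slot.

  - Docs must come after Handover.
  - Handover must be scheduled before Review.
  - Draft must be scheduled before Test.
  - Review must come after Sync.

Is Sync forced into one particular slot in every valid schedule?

Sync can be 1 (e.g. Handover in 1, Sync in 1, Docs in 3, Test in 3, Review in 2, Draft in 2) or 2 (e.g. Handover=1; Test=3; Sync=2; Docs=2; Draft=1; Review=3).

No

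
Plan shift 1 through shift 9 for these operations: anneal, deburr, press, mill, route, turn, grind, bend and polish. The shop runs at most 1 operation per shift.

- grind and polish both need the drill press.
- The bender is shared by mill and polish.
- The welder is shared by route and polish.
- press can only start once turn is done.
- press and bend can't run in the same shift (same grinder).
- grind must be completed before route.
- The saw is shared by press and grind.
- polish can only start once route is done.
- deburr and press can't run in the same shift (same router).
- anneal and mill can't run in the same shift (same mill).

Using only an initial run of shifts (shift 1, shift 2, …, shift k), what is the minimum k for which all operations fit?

9

The precedence chain requires at least 3 distinct shifts.
With at most 1 per shift and 9 operations, at least 9 shifts are needed.
9 works (last occupied shift: shift 9): for example grind=shift 1, anneal=shift 6, deburr=shift 7, route=shift 2, press=shift 4, bend=shift 9, turn=shift 3, polish=shift 5, mill=shift 8.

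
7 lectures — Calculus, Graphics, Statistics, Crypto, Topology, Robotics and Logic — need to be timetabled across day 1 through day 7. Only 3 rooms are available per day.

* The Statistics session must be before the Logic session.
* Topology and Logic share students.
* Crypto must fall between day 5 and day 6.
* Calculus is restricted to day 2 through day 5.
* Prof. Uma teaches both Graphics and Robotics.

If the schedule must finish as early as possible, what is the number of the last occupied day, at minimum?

5

The precedence chain requires at least 2 distinct days.
With at most 3 per day and 7 lectures, at least 3 days are needed.
Crypto can't be placed before day 5, so the schedule must run through at least day 5.
5 works (last occupied day: day 5): for example Topology -> day 1; Statistics -> day 1; Crypto -> day 5; Logic -> day 2; Robotics -> day 2; Calculus -> day 2; Graphics -> day 1.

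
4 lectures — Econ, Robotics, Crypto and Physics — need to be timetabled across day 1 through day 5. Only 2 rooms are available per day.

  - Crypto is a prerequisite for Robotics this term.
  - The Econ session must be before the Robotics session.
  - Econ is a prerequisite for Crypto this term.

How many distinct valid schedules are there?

50

Splitting on Econ: it can be day 1 (30), day 2 (15), day 3 (5). Listing each branch's schedules as (Robotics, Crypto, Physics) by day number:
Econ=day 1: (3,2,1) (3,2,2) (3,2,3) (3,2,4) (3,2,5) (4,2,1) (4,2,2) (4,2,3) (4,2,4) (4,2,5) (4,3,1) (4,3,2) (4,3,3) (4,3,4) (4,3,5) (5,2,1) (5,2,2) (5,2,3) (5,2,4) (5,2,5) (5,3,1) (5,3,2) (5,3,3) (5,3,4) (5,3,5) (5,4,1) (5,4,2) (5,4,3) (5,4,4) (5,4,5) — 30.
Econ=day 2: (4,3,1) (4,3,2) (4,3,3) (4,3,4) (4,3,5) (5,3,1) (5,3,2) (5,3,3) (5,3,4) (5,3,5) (5,4,1) (5,4,2) (5,4,3) (5,4,4) (5,4,5) — 15.
Econ=day 3: (5,4,1) (5,4,2) (5,4,3) (5,4,4) (5,4,5) — 5.
Summing: 30 + 15 + 5 = 50.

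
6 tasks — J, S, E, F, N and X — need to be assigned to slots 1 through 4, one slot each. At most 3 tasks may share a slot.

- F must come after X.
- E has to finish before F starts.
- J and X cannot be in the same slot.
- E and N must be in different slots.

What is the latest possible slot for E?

3

Downstream work caps E at 3.
E at 3 is achievable: F -> 4; E -> 3; J -> 2; X -> 1; N -> 1; S -> 1.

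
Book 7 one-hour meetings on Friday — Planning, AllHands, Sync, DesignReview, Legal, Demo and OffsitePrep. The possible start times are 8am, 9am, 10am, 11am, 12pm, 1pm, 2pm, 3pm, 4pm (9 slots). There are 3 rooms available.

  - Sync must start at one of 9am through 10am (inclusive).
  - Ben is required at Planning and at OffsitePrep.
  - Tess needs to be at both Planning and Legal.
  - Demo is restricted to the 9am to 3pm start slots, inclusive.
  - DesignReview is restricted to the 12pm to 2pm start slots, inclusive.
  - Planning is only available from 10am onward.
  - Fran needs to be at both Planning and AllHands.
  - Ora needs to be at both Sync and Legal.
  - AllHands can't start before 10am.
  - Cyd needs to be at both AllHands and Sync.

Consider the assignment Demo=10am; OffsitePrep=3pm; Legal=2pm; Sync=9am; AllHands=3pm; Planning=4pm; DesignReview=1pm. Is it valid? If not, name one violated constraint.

Valid

There are 3 rooms available — holds.
Fran needs to be at both Planning and AllHands — holds.
Tess needs to be at both Planning and Legal — holds.
Ora needs to be at both Sync and Legal — holds.
Ben is required at Planning and at OffsitePrep — holds.
Planning is only available from 10am onward — holds.
Demo is restricted to the 9am to 3pm start slots, inclusive — holds.
Cyd needs to be at both AllHands and Sync — holds.
DesignReview is restricted to the 12pm to 2pm start slots, inclusive — holds.
AllHands can't start before 10am — holds.
Sync must start at one of 9am through 10am (inclusive) — holds.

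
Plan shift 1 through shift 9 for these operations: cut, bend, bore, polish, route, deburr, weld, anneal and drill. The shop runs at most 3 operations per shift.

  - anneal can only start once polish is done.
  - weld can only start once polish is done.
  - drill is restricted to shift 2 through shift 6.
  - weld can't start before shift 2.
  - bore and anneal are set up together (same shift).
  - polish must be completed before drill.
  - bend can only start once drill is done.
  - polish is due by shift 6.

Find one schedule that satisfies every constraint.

deburr -> shift 2; route -> shift 1; weld -> shift 2; bend -> shift 3; polish -> shift 1; cut -> shift 1; drill -> shift 2; anneal -> shift 3; bore -> shift 3

Checking: drill(shift 2) before bend(shift 3); polish(shift 1) before anneal(shift 3); polish(shift 1) before drill(shift 2); polish(shift 1) before weld(shift 2); bore = anneal = shift 3; polish=shift 1 in [shift 1,shift 6]; drill=shift 2 in [shift 2,shift 6]; weld=shift 2 in [shift 2,shift 9]; max 3 per shift (cap 3).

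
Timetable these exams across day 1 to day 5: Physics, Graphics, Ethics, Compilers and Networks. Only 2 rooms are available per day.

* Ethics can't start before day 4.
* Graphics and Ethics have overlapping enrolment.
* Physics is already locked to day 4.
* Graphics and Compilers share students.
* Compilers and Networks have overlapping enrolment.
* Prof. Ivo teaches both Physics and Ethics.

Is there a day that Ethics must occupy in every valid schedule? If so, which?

day 5

Ethics's window is day 4–day 5.
Physics is fixed at day 4, and Ethics can't share a day with Physics.
So Ethics must be day 5.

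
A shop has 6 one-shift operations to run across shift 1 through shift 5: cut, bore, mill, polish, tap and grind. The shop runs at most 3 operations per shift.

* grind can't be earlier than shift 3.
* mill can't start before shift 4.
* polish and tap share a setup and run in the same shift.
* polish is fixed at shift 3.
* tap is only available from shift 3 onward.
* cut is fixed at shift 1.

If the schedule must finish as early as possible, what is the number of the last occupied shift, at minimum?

shift 4

With at most 3 per shift and 6 operations, at least 2 shifts are needed.
mill can't be placed before shift 4, so the schedule must run through at least shift 4.
4 works (last occupied shift: shift 4): for example polish=shift 3, grind=shift 3, mill=shift 4, cut=shift 1, tap=shift 3, bore=shift 1.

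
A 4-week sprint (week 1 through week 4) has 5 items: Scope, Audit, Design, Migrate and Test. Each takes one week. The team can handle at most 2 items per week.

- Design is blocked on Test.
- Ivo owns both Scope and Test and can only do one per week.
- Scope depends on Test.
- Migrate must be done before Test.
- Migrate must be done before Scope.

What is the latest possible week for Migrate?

Downstream work caps Migrate at week 2.
Migrate at week 2 is achievable: Test -> week 3; Audit -> week 1; Migrate -> week 2; Scope -> week 4; Design -> week 4.

week 2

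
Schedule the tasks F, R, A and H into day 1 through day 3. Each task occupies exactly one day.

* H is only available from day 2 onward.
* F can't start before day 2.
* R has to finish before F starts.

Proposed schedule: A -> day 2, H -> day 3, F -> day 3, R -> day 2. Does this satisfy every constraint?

Yes

H is only available from day 2 onward — holds.
R has to finish before F starts — holds.
F can't start before day 2 — holds.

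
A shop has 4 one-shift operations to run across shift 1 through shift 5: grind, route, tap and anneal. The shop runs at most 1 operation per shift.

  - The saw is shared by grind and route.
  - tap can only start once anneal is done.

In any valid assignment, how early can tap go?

shift 2

Precedence pushes tap to at least shift 2.
tap at shift 2 is achievable: route in shift 4, anneal in shift 1, tap in shift 2, grind in shift 3.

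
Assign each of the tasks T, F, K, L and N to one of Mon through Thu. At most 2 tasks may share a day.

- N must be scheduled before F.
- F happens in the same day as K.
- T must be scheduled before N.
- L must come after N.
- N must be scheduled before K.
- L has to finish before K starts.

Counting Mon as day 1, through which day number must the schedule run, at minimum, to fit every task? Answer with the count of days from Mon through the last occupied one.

The precedence chain requires at least 4 distinct days.
With at most 2 per day and 5 tasks, at least 3 days are needed.
4 works (last occupied day: Thu): for example F in Thu; L in Wed; N in Tue; T in Mon; K in Thu.

4 days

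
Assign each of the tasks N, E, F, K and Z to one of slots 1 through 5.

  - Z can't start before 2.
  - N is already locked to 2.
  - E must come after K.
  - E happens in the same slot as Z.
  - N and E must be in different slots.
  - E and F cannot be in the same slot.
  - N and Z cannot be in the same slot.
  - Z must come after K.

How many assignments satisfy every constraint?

36

Splitting on E: it can be 3 (8), 4 (12), 5 (16). Listing each branch's schedules as (N, F, K, Z):
E=3: (2,1,1,3) (2,1,2,3) (2,2,1,3) (2,2,2,3) (2,4,1,3) (2,4,2,3) (2,5,1,3) (2,5,2,3) — 8.
E=4: (2,1,1,4) (2,1,2,4) (2,1,3,4) (2,2,1,4) (2,2,2,4) (2,2,3,4) (2,3,1,4) (2,3,2,4) (2,3,3,4) (2,5,1,4) (2,5,2,4) (2,5,3,4) — 12.
E=5: (2,1,1,5) (2,1,2,5) (2,1,3,5) (2,1,4,5) (2,2,1,5) (2,2,2,5) (2,2,3,5) (2,2,4,5) (2,3,1,5) (2,3,2,5) (2,3,3,5) (2,3,4,5) (2,4,1,5) (2,4,2,5) (2,4,3,5) (2,4,4,5) — 16.
Summing: 8 + 12 + 16 = 36.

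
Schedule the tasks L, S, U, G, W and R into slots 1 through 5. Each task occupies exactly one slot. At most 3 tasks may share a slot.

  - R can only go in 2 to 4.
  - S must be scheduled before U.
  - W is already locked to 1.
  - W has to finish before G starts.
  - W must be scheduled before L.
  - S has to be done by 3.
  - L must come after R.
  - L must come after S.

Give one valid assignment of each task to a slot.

G -> 2, S -> 1, U -> 2, W -> 1, L -> 3, R -> 2

Checking: W(1) before L(3); W(1) before G(2); S(1) before L(3); R(2) before L(3); S(1) before U(2); R=2 in [2,4]; W=1 in [1,1]; S=1 in [1,3]; max 3 per slot (cap 3).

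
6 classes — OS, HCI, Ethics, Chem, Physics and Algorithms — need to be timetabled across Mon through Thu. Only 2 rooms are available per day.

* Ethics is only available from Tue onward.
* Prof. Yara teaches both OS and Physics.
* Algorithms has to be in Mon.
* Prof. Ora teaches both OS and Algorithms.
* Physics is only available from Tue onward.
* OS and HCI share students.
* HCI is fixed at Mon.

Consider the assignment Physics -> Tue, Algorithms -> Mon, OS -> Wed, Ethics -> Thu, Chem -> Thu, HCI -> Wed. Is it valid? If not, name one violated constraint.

No — it violates: OS and HCI share students

Algorithms has to be in Mon — holds.
Ethics is only available from Tue onward — holds.
Prof. Ora teaches both OS and Algorithms — holds.
HCI is fixed at Mon — violated.
Prof. Yara teaches both OS and Physics — holds.
OS and HCI share students — violated.
Physics is only available from Tue onward — holds.
Only 2 rooms are available per day — holds.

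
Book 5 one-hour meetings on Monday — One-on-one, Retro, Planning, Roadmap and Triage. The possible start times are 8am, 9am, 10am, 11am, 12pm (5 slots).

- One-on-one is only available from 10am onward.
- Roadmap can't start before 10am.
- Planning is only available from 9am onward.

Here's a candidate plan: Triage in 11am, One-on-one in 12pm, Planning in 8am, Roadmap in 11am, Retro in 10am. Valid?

Planning is only available from 9am onward — violated.
Roadmap can't start before 10am — holds.
One-on-one is only available from 10am onward — holds.

No. Planning is only available from 9am onward is not satisfied.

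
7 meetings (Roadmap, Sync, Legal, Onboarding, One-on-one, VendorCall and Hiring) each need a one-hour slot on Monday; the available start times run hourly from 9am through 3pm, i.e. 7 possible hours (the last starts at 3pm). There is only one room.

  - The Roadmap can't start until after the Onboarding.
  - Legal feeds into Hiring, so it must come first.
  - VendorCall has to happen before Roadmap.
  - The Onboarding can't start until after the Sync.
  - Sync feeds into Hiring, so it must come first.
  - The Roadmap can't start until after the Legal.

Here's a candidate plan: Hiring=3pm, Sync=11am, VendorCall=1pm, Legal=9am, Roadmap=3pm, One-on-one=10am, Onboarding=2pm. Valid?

The Roadmap can't start until after the Legal — holds.
The Onboarding can't start until after the Sync — holds.
VendorCall has to happen before Roadmap — holds.
The Roadmap can't start until after the Onboarding — holds.
Legal feeds into Hiring, so it must come first — holds.
Sync feeds into Hiring, so it must come first — holds.
There is only one room — violated.

Invalid. There is only one room.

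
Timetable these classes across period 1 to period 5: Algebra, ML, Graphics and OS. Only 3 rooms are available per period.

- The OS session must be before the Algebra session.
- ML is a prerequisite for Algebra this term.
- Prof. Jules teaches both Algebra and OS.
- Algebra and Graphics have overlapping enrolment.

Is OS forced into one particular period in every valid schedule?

No

OS can be period 1 (e.g. Algebra=period 2; Graphics=period 1; ML=period 1; OS=period 1) or period 2 (e.g. ML in period 1; Algebra in period 3; OS in period 2; Graphics in period 1).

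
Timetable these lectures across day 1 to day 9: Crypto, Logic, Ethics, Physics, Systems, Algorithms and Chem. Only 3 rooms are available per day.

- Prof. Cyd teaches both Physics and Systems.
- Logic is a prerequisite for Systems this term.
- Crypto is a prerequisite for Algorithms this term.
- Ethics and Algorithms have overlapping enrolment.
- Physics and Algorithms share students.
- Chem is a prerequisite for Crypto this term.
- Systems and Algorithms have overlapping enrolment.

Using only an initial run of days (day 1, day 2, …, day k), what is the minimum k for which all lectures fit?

3

The precedence chain requires at least 3 distinct days.
With at most 3 per day and 7 lectures, at least 3 days are needed.
3 works (last occupied day: day 3): for example Logic in day 1; Systems in day 2; Chem in day 1; Algorithms in day 3; Crypto in day 2; Ethics in day 2; Physics in day 1.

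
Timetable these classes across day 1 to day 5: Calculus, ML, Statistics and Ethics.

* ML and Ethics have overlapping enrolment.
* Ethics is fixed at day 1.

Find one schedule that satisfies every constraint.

Ethics -> day 1; Statistics -> day 1; Calculus -> day 1; ML -> day 2

Checking: ML(day 2) != Ethics(day 1); Ethics=day 1 in [day 1,day 1].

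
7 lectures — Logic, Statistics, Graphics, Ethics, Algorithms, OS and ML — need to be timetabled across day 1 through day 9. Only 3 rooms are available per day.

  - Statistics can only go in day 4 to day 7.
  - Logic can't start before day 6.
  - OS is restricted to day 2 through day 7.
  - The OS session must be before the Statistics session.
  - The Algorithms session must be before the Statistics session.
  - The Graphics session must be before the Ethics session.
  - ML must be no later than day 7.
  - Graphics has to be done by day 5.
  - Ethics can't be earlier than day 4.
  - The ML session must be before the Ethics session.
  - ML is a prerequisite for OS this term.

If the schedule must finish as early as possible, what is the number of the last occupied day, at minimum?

The precedence chain requires at least 3 distinct days.
With at most 3 per day and 7 lectures, at least 3 days are needed.
Logic can't be placed before day 6, so the schedule must run through at least day 6.
6 works (last occupied day: day 6): for example Ethics=day 4, ML=day 1, Logic=day 6, OS=day 2, Graphics=day 1, Algorithms=day 1, Statistics=day 4.

6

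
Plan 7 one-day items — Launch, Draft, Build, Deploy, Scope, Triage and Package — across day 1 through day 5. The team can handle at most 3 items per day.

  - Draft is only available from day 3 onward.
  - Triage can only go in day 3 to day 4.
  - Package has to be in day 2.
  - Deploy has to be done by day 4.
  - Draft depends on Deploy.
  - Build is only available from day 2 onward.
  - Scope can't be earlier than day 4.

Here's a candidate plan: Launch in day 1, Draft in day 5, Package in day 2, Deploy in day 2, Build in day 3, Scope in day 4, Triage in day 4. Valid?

Valid

Scope can't be earlier than day 4 — holds.
Triage can only go in day 3 to day 4 — holds.
The team can handle at most 3 items per day — holds.
Deploy has to be done by day 4 — holds.
Package has to be in day 2 — holds.
Draft depends on Deploy — holds.
Build is only available from day 2 onward — holds.
Draft is only available from day 3 onward — holds.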